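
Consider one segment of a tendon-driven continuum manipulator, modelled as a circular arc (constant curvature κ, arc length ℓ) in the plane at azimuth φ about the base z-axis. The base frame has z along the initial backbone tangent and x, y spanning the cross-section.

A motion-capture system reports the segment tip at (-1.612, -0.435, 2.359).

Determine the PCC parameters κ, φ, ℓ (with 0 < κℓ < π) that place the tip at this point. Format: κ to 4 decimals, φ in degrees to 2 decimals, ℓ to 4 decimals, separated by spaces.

0.3998 195.10 3.0813

ρ = √(x²+y²) = √(-1.612² + -0.435²) = 1.66966
φ = atan2(y, x) mod 360° = atan2(-0.435, -1.612) = 195.1016°
|p|² = ρ² + z² = 1.66966² + 2.359² = 8.35265
κ = 2ρ / |p|² = 2×1.66966 / 8.35265 = 0.39979
θ = 2·atan2(ρ, z) = 2·atan2(1.66966, 2.359) = 1.23186 rad
ℓ = θ/κ = 1.23186/0.39979 = 3.08126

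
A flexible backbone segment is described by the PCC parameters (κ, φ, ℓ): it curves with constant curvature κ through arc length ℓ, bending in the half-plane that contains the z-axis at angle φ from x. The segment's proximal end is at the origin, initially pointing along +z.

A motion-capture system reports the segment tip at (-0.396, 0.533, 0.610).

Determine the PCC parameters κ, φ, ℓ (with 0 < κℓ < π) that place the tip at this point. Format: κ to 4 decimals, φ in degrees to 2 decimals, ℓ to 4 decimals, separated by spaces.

1.6335 126.61 1.0135

ρ = √(x²+y²) = √(-0.396² + 0.533²) = 0.66401
φ = atan2(y, x) mod 360° = atan2(0.533, -0.396) = 126.6110°
|p|² = ρ² + z² = 0.66401² + 0.610² = 0.81301
κ = 2ρ / |p|² = 2×0.66401 / 0.81301 = 1.63346
θ = 2·atan2(ρ, z) = 2·atan2(0.66401, 0.610) = 1.65553 rad
ℓ = θ/κ = 1.65553/1.63346 = 1.01351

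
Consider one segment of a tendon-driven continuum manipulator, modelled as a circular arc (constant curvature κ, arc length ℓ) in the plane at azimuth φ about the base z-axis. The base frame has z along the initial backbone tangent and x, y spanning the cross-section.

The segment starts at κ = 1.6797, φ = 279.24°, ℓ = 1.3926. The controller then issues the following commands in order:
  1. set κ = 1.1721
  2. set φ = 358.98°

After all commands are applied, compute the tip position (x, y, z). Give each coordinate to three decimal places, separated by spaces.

initial: κ=1.6797, φ=279.24°, ℓ=1.3926
cmd 1: set κ=1.1721 → (κ,φ,ℓ)=(1.1721,279.24°,1.3926) → tip=(0.1454,-0.8938,0.8516)
cmd 2: set φ=358.98° → (κ,φ,ℓ)=(1.1721,358.98°,1.3926) → tip=(0.9054,-0.0161,0.8516)

0.905 -0.016 0.852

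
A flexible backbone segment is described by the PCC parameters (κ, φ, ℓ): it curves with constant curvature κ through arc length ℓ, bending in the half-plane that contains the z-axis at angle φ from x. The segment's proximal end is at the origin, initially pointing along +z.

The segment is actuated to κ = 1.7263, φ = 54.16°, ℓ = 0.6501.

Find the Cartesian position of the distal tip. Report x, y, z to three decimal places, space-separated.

θ = κ·ℓ = 1.7263 × 0.6501 = 1.12227 rad
ρ = (1 − cos θ)/κ = (1 − 0.43364)/1.7263 = 0.32808
z = sin θ / κ = 0.90109/1.7263 = 0.52198
x = ρ cos φ = 0.32808 × cos(54.16°) = 0.19210
y = ρ sin φ = 0.32808 × sin(54.16°) = 0.26596

0.192 0.266 0.522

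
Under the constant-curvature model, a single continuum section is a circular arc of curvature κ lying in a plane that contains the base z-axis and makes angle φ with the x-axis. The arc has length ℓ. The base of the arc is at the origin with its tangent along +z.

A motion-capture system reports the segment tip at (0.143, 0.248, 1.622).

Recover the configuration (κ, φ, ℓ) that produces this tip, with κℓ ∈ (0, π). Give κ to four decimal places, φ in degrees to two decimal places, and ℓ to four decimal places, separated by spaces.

0.2111 60.03 1.6555

ρ = √(x²+y²) = √(0.143² + 0.248²) = 0.28627
φ = atan2(y, x) mod 360° = atan2(0.248, 0.143) = 60.0317°
|p|² = ρ² + z² = 0.28627² + 1.622² = 2.71284
κ = 2ρ / |p|² = 2×0.28627 / 2.71284 = 0.21105
θ = 2·atan2(ρ, z) = 2·atan2(0.28627, 1.622) = 0.34939 rad
ℓ = θ/κ = 0.34939/0.21105 = 1.65548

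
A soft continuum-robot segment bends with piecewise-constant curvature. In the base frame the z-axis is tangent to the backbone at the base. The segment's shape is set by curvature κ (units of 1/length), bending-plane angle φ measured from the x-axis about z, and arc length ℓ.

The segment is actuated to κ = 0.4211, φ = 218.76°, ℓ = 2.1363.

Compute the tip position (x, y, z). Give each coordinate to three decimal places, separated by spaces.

θ = κ·ℓ = 0.4211 × 2.1363 = 0.89960 rad
ρ = (1 − cos θ)/κ = (1 − 0.62193)/0.4211 = 0.89782
z = sin θ / κ = 0.78308/0.4211 = 1.85960
x = ρ cos φ = 0.89782 × cos(218.76°) = -0.70010
y = ρ sin φ = 0.89782 × sin(218.76°) = -0.56209

-0.700 -0.562 1.860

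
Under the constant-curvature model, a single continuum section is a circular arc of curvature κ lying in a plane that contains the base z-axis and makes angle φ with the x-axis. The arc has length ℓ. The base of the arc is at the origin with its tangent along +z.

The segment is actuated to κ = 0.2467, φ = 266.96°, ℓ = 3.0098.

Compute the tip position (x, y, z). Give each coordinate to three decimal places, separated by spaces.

θ = κ·ℓ = 0.2467 × 3.0098 = 0.74252 rad
ρ = (1 − cos θ)/κ = (1 − 0.73677)/0.2467 = 1.06701
z = sin θ / κ = 0.67614/0.2467 = 2.74076
x = ρ cos φ = 1.06701 × cos(266.96°) = -0.05659
y = ρ sin φ = 1.06701 × sin(266.96°) = -1.06551

-0.057 -1.066 2.741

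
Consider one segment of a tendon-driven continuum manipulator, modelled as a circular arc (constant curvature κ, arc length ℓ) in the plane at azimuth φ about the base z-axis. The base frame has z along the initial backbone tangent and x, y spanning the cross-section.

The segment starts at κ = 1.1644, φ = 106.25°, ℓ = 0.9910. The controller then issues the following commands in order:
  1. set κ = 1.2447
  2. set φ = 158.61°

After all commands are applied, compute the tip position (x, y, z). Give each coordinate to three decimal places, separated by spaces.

-0.501 0.196 0.758

initial: κ=1.1644, φ=106.25°, ℓ=0.9910
cmd 1: set κ=1.2447 → (κ,φ,ℓ)=(1.2447,106.25°,0.9910) → tip=(-0.1504,0.5161,0.7581)
cmd 2: set φ=158.61° → (κ,φ,ℓ)=(1.2447,158.61°,0.9910) → tip=(-0.5005,0.1960,0.7581)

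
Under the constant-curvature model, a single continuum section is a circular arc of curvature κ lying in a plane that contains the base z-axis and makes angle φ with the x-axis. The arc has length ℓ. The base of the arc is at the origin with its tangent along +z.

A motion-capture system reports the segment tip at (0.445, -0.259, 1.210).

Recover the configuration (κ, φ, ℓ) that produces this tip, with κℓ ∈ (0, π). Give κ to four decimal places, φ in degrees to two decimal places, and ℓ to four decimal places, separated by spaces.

ρ = √(x²+y²) = √(0.445² + -0.259²) = 0.51488
φ = atan2(y, x) mod 360° = atan2(-0.259, 0.445) = 329.7996°
|p|² = ρ² + z² = 0.51488² + 1.210² = 1.72921
κ = 2ρ / |p|² = 2×0.51488 / 1.72921 = 0.59552
θ = 2·atan2(ρ, z) = 2·atan2(0.51488, 1.210) = 0.80463 rad
ℓ = θ/κ = 0.80463/0.59552 = 1.35115

0.5955 329.80 1.3511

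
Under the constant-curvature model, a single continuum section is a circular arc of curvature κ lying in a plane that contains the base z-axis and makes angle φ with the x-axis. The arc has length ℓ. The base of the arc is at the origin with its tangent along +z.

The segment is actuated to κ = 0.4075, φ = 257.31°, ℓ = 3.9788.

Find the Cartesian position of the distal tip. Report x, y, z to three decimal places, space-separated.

-0.566 -2.515 2.451

θ = κ·ℓ = 0.4075 × 3.9788 = 1.62136 rad
ρ = (1 − cos θ)/κ = (1 − -0.05054)/0.4075 = 2.57802
z = sin θ / κ = 0.99872/0.4075 = 2.45085
x = ρ cos φ = 2.57802 × cos(257.31°) = -0.56633
y = ρ sin φ = 2.57802 × sin(257.31°) = -2.51505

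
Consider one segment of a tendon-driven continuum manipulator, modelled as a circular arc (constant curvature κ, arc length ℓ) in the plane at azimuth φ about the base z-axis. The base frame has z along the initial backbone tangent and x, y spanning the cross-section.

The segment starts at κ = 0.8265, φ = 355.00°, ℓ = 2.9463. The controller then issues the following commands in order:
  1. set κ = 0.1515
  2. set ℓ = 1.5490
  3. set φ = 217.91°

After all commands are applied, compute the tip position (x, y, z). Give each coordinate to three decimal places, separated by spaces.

initial: κ=0.8265, φ=355.00°, ℓ=2.9463
cmd 1: set κ=0.1515 → (κ,φ,ℓ)=(0.1515,355.00°,2.9463) → tip=(0.6443,-0.0564,2.8494)
cmd 2: set ℓ=1.5490 → (κ,φ,ℓ)=(0.1515,355.00°,1.5490) → tip=(0.1802,-0.0158,1.5348)
cmd 3: set φ=217.91° → (κ,φ,ℓ)=(0.1515,217.91°,1.5490) → tip=(-0.1427,-0.1112,1.5348)

-0.143 -0.111 1.535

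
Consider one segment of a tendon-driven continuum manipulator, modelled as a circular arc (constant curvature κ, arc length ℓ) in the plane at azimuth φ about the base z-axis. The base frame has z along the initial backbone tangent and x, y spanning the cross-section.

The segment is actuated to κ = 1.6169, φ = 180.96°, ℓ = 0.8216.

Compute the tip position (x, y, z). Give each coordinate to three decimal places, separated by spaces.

-0.470 -0.008 0.600

θ = κ·ℓ = 1.6169 × 0.8216 = 1.32845 rad
ρ = (1 − cos θ)/κ = (1 − 0.23999)/1.6169 = 0.47004
z = sin θ / κ = 0.97078/1.6169 = 0.60039
x = ρ cos φ = 0.47004 × cos(180.96°) = -0.46998
y = ρ sin φ = 0.47004 × sin(180.96°) = -0.00788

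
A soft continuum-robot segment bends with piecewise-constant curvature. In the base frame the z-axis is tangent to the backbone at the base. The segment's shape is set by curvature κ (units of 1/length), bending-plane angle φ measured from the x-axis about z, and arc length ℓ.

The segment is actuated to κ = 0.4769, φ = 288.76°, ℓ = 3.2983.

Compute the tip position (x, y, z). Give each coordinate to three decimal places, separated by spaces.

θ = κ·ℓ = 0.4769 × 3.2983 = 1.57296 rad
ρ = (1 − cos θ)/κ = (1 − -0.00216)/0.4769 = 2.10141
z = sin θ / κ = 1.00000/0.4769 = 2.09687
x = ρ cos φ = 2.10141 × cos(288.76°) = 0.67582
y = ρ sin φ = 2.10141 × sin(288.76°) = -1.98977

0.676 -1.990 2.097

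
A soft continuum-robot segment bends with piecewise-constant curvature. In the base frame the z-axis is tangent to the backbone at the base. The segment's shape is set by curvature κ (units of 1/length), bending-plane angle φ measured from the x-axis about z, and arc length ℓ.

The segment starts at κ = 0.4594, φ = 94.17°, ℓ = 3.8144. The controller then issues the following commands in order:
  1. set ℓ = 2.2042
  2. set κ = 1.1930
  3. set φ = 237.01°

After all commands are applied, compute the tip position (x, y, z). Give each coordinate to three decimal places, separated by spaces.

initial: κ=0.4594, φ=94.17°, ℓ=3.8144
cmd 1: set ℓ=2.2042 → (κ,φ,ℓ)=(0.4594,94.17°,2.2042) → tip=(-0.0744,1.0211,1.8464)
cmd 2: set κ=1.1930 → (κ,φ,ℓ)=(1.1930,94.17°,2.2042) → tip=(-0.1141,1.5648,0.4107)
cmd 3: set φ=237.01° → (κ,φ,ℓ)=(1.1930,237.01°,2.2042) → tip=(-0.8543,-1.3160,0.4107)

-0.854 -1.316 0.411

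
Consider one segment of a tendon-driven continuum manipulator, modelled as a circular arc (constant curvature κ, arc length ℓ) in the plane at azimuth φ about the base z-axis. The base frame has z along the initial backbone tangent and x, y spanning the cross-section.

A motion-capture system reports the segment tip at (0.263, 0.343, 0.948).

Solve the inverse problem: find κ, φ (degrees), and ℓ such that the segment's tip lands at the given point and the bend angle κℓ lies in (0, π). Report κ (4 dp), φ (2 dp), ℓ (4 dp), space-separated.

0.7963 52.52 1.0744

ρ = √(x²+y²) = √(0.263² + 0.343²) = 0.43222
φ = atan2(y, x) mod 360° = atan2(0.343, 0.263) = 52.5203°
|p|² = ρ² + z² = 0.43222² + 0.948² = 1.08552
κ = 2ρ / |p|² = 2×0.43222 / 1.08552 = 0.79634
θ = 2·atan2(ρ, z) = 2·atan2(0.43222, 0.948) = 0.85555 rad
ℓ = θ/κ = 0.85555/0.79634 = 1.07435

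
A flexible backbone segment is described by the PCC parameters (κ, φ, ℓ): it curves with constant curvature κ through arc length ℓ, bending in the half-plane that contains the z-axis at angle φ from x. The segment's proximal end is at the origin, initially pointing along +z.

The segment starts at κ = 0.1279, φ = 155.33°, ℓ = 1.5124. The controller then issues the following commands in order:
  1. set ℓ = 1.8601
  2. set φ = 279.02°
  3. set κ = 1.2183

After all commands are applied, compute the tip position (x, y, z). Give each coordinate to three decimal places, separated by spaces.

initial: κ=0.1279, φ=155.33°, ℓ=1.5124
cmd 1: set ℓ=1.8601 → (κ,φ,ℓ)=(0.1279,155.33°,1.8601) → tip=(-0.2001,0.0919,1.8426)
cmd 2: set φ=279.02° → (κ,φ,ℓ)=(0.1279,279.02°,1.8601) → tip=(0.0345,-0.2175,1.8426)
cmd 3: set κ=1.2183 → (κ,φ,ℓ)=(1.2183,279.02°,1.8601) → tip=(0.2111,-1.3300,0.6302)

0.211 -1.330 0.630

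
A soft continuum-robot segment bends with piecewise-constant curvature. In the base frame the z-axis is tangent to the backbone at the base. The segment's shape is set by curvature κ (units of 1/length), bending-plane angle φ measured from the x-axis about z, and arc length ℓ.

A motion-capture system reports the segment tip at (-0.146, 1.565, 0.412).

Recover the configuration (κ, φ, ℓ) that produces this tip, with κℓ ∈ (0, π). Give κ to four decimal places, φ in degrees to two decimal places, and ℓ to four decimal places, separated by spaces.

1.1906 95.33 2.2080

ρ = √(x²+y²) = √(-0.146² + 1.565²) = 1.57180
φ = atan2(y, x) mod 360° = atan2(1.565, -0.146) = 95.3297°
|p|² = ρ² + z² = 1.57180² + 0.412² = 2.64028
κ = 2ρ / |p|² = 2×1.57180 / 2.64028 = 1.19063
θ = 2·atan2(ρ, z) = 2·atan2(1.57180, 0.412) = 2.62889 rad
ℓ = θ/κ = 2.62889/1.19063 = 2.20799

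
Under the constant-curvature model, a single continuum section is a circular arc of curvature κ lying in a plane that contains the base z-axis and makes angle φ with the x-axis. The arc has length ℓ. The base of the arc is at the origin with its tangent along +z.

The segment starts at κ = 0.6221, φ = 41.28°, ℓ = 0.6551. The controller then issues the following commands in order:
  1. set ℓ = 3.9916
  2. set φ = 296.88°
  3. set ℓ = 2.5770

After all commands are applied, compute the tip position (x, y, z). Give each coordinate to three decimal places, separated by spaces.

initial: κ=0.6221, φ=41.28°, ℓ=0.6551
cmd 1: set ℓ=3.9916 → (κ,φ,ℓ)=(0.6221,41.28°,3.9916) → tip=(2.1635,1.8993,0.9836)
cmd 2: set φ=296.88° → (κ,φ,ℓ)=(0.6221,296.88°,3.9916) → tip=(1.3016,-2.5678,0.9836)
cmd 3: set ℓ=2.5770 → (κ,φ,ℓ)=(0.6221,296.88°,2.5770) → tip=(0.7503,-1.4802,1.6066)

0.750 -1.480 1.607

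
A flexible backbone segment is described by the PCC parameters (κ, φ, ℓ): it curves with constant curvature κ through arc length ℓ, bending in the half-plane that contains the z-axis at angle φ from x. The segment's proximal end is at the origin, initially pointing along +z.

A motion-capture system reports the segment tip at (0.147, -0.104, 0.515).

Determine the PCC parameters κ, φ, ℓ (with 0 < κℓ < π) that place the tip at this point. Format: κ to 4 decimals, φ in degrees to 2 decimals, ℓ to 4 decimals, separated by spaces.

1.2099 324.72 0.5560

ρ = √(x²+y²) = √(0.147² + -0.104²) = 0.18007
φ = atan2(y, x) mod 360° = atan2(-0.104, 0.147) = 324.7212°
|p|² = ρ² + z² = 0.18007² + 0.515² = 0.29765
κ = 2ρ / |p|² = 2×0.18007 / 0.29765 = 1.20994
θ = 2·atan2(ρ, z) = 2·atan2(0.18007, 0.515) = 0.67272 rad
ℓ = θ/κ = 0.67272/1.20994 = 0.55600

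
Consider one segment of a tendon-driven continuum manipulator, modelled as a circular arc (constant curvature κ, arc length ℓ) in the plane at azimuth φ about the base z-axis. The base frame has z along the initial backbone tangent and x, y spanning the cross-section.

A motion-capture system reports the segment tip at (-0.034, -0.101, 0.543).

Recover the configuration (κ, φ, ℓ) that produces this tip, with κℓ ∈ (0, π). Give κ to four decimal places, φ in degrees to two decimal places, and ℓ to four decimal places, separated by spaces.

ρ = √(x²+y²) = √(-0.034² + -0.101²) = 0.10657
φ = atan2(y, x) mod 360° = atan2(-0.101, -0.034) = 251.3950°
|p|² = ρ² + z² = 0.10657² + 0.543² = 0.30621
κ = 2ρ / |p|² = 2×0.10657 / 0.30621 = 0.69606
θ = 2·atan2(ρ, z) = 2·atan2(0.10657, 0.543) = 0.38759 rad
ℓ = θ/κ = 0.38759/0.69606 = 0.55684

0.6961 251.40 0.5568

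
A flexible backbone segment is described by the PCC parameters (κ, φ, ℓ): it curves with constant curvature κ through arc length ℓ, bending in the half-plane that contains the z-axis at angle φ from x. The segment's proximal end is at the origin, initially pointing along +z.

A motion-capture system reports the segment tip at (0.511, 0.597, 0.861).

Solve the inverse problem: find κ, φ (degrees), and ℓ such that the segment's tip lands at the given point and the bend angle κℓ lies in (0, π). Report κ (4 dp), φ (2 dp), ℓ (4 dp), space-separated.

ρ = √(x²+y²) = √(0.511² + 0.597²) = 0.78583
φ = atan2(y, x) mod 360° = atan2(0.597, 0.511) = 49.4382°
|p|² = ρ² + z² = 0.78583² + 0.861² = 1.35885
κ = 2ρ / |p|² = 2×0.78583 / 1.35885 = 1.15661
θ = 2·atan2(ρ, z) = 2·atan2(0.78583, 0.861) = 1.47957 rad
ℓ = θ/κ = 1.47957/1.15661 = 1.27923

1.1566 49.44 1.2792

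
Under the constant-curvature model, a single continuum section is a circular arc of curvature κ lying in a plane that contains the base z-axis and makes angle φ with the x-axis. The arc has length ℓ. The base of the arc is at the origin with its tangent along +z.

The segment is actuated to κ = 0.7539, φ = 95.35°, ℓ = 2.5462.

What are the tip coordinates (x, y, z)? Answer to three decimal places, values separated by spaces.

-0.166 1.772 1.247

θ = κ·ℓ = 0.7539 × 2.5462 = 1.91958 rad
ρ = (1 − cos θ)/κ = (1 − -0.34176)/0.7539 = 1.77975
z = sin θ / κ = 0.93979/0.7539 = 1.24657
x = ρ cos φ = 1.77975 × cos(95.35°) = -0.16594
y = ρ sin φ = 1.77975 × sin(95.35°) = 1.77200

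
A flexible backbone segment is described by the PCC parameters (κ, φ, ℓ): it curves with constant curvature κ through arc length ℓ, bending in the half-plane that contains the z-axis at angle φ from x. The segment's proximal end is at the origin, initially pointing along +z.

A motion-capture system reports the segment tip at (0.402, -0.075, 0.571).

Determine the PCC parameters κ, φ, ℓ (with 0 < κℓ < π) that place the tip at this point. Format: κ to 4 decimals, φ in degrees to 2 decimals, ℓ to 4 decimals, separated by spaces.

ρ = √(x²+y²) = √(0.402² + -0.075²) = 0.40894
φ = atan2(y, x) mod 360° = atan2(-0.075, 0.402) = 349.4320°
|p|² = ρ² + z² = 0.40894² + 0.571² = 0.49327
κ = 2ρ / |p|² = 2×0.40894 / 0.49327 = 1.65806
θ = 2·atan2(ρ, z) = 2·atan2(0.40894, 0.571) = 1.24300 rad
ℓ = θ/κ = 1.24300/1.65806 = 0.74967

1.6581 349.43 0.7497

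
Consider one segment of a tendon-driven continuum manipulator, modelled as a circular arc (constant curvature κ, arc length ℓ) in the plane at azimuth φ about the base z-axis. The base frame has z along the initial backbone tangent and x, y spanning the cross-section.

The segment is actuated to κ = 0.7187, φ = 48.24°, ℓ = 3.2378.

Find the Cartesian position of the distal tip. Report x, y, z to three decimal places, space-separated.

1.563 1.750 1.012

θ = κ·ℓ = 0.7187 × 3.2378 = 2.32701 rad
ρ = (1 − cos θ)/κ = (1 − -0.68617)/0.7187 = 2.34614
z = sin θ / κ = 0.72744/0.7187 = 1.01216
x = ρ cos φ = 2.34614 × cos(48.24°) = 1.56256
y = ρ sin φ = 2.34614 × sin(48.24°) = 1.75008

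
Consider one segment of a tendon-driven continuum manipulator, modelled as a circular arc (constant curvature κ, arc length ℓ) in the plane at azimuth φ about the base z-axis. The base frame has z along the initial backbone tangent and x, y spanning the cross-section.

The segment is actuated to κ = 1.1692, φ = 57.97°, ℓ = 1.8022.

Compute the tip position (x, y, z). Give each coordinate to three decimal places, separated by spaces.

θ = κ·ℓ = 1.1692 × 1.8022 = 2.10713 rad
ρ = (1 − cos θ)/κ = (1 − -0.51099)/1.1692 = 1.29233
z = sin θ / κ = 0.85959/1.1692 = 0.73519
x = ρ cos φ = 1.29233 × cos(57.97°) = 0.68540
y = ρ sin φ = 1.29233 × sin(57.97°) = 1.09560

0.685 1.096 0.735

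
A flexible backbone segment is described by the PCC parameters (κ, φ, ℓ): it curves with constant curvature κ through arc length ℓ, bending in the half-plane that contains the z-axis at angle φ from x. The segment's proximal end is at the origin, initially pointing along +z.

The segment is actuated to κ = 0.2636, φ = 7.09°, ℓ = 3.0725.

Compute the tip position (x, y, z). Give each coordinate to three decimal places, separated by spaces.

1.169 0.145 2.747

θ = κ·ℓ = 0.2636 × 3.0725 = 0.80991 rad
ρ = (1 − cos θ)/κ = (1 − 0.68956)/0.2636 = 1.17768
z = sin θ / κ = 0.72423/0.2636 = 2.74744
x = ρ cos φ = 1.17768 × cos(7.09°) = 1.16868
y = ρ sin φ = 1.17768 × sin(7.09°) = 0.14536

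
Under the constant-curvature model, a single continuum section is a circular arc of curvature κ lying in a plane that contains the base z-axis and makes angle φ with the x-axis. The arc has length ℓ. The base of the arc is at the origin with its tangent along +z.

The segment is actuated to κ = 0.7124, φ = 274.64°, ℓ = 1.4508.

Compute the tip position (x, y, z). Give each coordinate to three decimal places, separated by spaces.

θ = κ·ℓ = 0.7124 × 1.4508 = 1.03355 rad
ρ = (1 − cos θ)/κ = (1 − 0.51177)/0.7124 = 0.68533
z = sin θ / κ = 0.85912/0.7124 = 1.20595
x = ρ cos φ = 0.68533 × cos(274.64°) = 0.05544
y = ρ sin φ = 0.68533 × sin(274.64°) = -0.68308

0.055 -0.683 1.206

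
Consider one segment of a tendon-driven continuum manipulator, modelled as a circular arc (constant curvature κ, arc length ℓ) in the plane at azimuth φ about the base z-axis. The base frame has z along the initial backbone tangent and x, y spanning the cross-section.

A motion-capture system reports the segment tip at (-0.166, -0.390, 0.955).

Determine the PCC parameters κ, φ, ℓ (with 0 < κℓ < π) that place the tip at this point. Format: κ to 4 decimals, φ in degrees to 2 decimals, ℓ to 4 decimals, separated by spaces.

0.7765 246.94 1.0758

ρ = √(x²+y²) = √(-0.166² + -0.390²) = 0.42386
φ = atan2(y, x) mod 360° = atan2(-0.390, -0.166) = 246.9434°
|p|² = ρ² + z² = 0.42386² + 0.955² = 1.09168
κ = 2ρ / |p|² = 2×0.42386 / 1.09168 = 0.77652
θ = 2·atan2(ρ, z) = 2·atan2(0.42386, 0.955) = 0.83542 rad
ℓ = θ/κ = 0.83542/0.77652 = 1.07585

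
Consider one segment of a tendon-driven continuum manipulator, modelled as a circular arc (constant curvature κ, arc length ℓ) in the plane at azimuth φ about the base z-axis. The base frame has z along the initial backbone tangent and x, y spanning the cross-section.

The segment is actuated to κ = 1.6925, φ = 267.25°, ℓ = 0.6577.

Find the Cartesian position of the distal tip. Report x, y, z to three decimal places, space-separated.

-0.016 -0.329 0.530

θ = κ·ℓ = 1.6925 × 0.6577 = 1.11316 rad
ρ = (1 − cos θ)/κ = (1 − 0.44183)/1.6925 = 0.32979
z = sin θ / κ = 0.89710/1.6925 = 0.53004
x = ρ cos φ = 0.32979 × cos(267.25°) = -0.01582
y = ρ sin φ = 0.32979 × sin(267.25°) = -0.32941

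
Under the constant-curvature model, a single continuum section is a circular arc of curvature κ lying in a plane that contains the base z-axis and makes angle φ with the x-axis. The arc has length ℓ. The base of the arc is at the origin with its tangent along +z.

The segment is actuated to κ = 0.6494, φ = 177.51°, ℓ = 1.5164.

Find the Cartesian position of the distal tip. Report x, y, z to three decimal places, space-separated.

θ = κ·ℓ = 0.6494 × 1.5164 = 0.98475 rad
ρ = (1 − cos θ)/κ = (1 − 0.55307)/0.6494 = 0.68822
z = sin θ / κ = 0.83313/0.6494 = 1.28293
x = ρ cos φ = 0.68822 × cos(177.51°) = -0.68757
y = ρ sin φ = 0.68822 × sin(177.51°) = 0.02990

-0.688 0.030 1.283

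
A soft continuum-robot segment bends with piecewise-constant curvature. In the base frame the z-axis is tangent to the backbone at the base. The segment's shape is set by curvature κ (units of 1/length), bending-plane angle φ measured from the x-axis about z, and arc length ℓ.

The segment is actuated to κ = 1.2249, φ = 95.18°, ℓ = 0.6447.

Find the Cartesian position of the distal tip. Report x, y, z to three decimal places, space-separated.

θ = κ·ℓ = 1.2249 × 0.6447 = 0.78969 rad
ρ = (1 − cos θ)/κ = (1 − 0.70406)/1.2249 = 0.24160
z = sin θ / κ = 0.71014/1.2249 = 0.57975
x = ρ cos φ = 0.24160 × cos(95.18°) = -0.02181
y = ρ sin φ = 0.24160 × sin(95.18°) = 0.24061

-0.022 0.241 0.580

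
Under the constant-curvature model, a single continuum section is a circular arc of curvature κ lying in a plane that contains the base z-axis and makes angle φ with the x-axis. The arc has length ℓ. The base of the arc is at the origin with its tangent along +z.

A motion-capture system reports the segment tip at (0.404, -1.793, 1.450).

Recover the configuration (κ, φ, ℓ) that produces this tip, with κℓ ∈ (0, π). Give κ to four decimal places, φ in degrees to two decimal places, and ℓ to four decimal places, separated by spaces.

0.6707 282.70 2.6922

ρ = √(x²+y²) = √(0.404² + -1.793²) = 1.83795
φ = atan2(y, x) mod 360° = atan2(-1.793, 0.404) = 282.6979°
|p|² = ρ² + z² = 1.83795² + 1.450² = 5.48056
κ = 2ρ / |p|² = 2×1.83795 / 5.48056 = 0.67072
θ = 2·atan2(ρ, z) = 2·atan2(1.83795, 1.450) = 1.80569 rad
ℓ = θ/κ = 1.80569/0.67072 = 2.69219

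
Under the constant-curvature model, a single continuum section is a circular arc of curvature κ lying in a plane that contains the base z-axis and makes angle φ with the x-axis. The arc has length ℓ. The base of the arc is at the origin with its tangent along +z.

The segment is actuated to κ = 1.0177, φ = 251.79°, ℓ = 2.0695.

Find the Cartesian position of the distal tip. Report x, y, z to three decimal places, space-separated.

-0.464 -1.410 0.845

θ = κ·ℓ = 1.0177 × 2.0695 = 2.10613 rad
ρ = (1 − cos θ)/κ = (1 − -0.51013)/1.0177 = 1.48386
z = sin θ / κ = 0.86010/1.0177 = 0.84514
x = ρ cos φ = 1.48386 × cos(251.79°) = -0.46371
y = ρ sin φ = 1.48386 × sin(251.79°) = -1.40955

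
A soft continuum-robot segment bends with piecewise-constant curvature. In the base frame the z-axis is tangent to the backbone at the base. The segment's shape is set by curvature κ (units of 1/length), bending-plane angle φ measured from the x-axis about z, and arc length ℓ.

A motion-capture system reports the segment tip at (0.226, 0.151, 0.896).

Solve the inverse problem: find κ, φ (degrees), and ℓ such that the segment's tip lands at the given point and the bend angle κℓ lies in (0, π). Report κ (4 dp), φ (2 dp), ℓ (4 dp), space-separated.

0.6201 33.75 0.9500

ρ = √(x²+y²) = √(0.226² + 0.151²) = 0.27180
φ = atan2(y, x) mod 360° = atan2(0.151, 0.226) = 33.7485°
|p|² = ρ² + z² = 0.27180² + 0.896² = 0.87669
κ = 2ρ / |p|² = 2×0.27180 / 0.87669 = 0.62006
θ = 2·atan2(ρ, z) = 2·atan2(0.27180, 0.896) = 0.58906 rad
ℓ = θ/κ = 0.58906/0.62006 = 0.94999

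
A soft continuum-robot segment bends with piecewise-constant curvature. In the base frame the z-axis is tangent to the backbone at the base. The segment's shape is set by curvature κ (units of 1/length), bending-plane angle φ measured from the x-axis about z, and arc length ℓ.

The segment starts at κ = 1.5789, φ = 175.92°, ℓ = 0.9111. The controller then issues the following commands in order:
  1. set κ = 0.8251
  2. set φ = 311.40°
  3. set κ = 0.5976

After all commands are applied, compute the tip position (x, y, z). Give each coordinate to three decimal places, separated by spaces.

0.160 -0.182 0.867

initial: κ=1.5789, φ=175.92°, ℓ=0.9111
cmd 1: set κ=0.8251 → (κ,φ,ℓ)=(0.8251,175.92°,0.9111) → tip=(-0.3258,0.0232,0.8277)
cmd 2: set φ=311.40° → (κ,φ,ℓ)=(0.8251,311.40°,0.9111) → tip=(0.2160,-0.2450,0.8277)
cmd 3: set κ=0.5976 → (κ,φ,ℓ)=(0.5976,311.40°,0.9111) → tip=(0.1600,-0.1815,0.8667)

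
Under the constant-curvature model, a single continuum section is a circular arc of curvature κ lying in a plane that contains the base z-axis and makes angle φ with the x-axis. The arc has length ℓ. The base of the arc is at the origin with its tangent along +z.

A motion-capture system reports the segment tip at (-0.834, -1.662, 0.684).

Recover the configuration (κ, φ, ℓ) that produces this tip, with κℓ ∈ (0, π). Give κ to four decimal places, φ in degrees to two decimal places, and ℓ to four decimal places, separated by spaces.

ρ = √(x²+y²) = √(-0.834² + -1.662²) = 1.85952
φ = atan2(y, x) mod 360° = atan2(-1.662, -0.834) = 243.3523°
|p|² = ρ² + z² = 1.85952² + 0.684² = 3.92566
κ = 2ρ / |p|² = 2×1.85952 / 3.92566 = 0.94737
θ = 2·atan2(ρ, z) = 2·atan2(1.85952, 0.684) = 2.43664 rad
ℓ = θ/κ = 2.43664/0.94737 = 2.57202

0.9474 243.35 2.5720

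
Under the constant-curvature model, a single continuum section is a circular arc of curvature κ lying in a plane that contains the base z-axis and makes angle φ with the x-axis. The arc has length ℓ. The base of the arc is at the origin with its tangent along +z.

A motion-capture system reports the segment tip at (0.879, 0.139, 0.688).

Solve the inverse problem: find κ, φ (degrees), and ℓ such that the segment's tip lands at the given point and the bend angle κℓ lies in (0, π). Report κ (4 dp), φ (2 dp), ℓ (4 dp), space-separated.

ρ = √(x²+y²) = √(0.879² + 0.139²) = 0.88992
φ = atan2(y, x) mod 360° = atan2(0.139, 0.879) = 8.9860°
|p|² = ρ² + z² = 0.88992² + 0.688² = 1.26531
κ = 2ρ / |p|² = 2×0.88992 / 1.26531 = 1.40665
θ = 2·atan2(ρ, z) = 2·atan2(0.88992, 0.688) = 1.82535 rad
ℓ = θ/κ = 1.82535/1.40665 = 1.29765

1.4067 8.99 1.2977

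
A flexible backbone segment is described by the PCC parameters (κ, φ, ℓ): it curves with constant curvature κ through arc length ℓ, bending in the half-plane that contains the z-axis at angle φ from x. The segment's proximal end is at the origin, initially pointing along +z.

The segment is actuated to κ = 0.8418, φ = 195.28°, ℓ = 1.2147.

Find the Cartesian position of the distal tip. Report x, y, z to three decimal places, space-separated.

θ = κ·ℓ = 0.8418 × 1.2147 = 1.02253 rad
ρ = (1 − cos θ)/κ = (1 − 0.52120)/0.8418 = 0.56878
z = sin θ / κ = 0.85343/0.8418 = 1.01382
x = ρ cos φ = 0.56878 × cos(195.28°) = -0.54867
y = ρ sin φ = 0.56878 × sin(195.28°) = -0.14989

-0.549 -0.150 1.014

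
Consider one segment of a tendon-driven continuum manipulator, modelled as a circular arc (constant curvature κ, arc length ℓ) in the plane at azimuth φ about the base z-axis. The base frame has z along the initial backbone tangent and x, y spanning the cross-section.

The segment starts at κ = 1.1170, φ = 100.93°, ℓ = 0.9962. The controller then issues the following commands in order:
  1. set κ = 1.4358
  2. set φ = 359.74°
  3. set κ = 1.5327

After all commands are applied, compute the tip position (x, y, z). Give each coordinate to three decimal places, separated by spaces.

0.624 -0.003 0.652

initial: κ=1.1170, φ=100.93°, ℓ=0.9962
cmd 1: set κ=1.4358 → (κ,φ,ℓ)=(1.4358,100.93°,0.9962) → tip=(-0.1136,0.5881,0.6896)
cmd 2: set φ=359.74° → (κ,φ,ℓ)=(1.4358,359.74°,0.9962) → tip=(0.5990,-0.0027,0.6896)
cmd 3: set κ=1.5327 → (κ,φ,ℓ)=(1.5327,359.74°,0.9962) → tip=(0.6238,-0.0028,0.6518)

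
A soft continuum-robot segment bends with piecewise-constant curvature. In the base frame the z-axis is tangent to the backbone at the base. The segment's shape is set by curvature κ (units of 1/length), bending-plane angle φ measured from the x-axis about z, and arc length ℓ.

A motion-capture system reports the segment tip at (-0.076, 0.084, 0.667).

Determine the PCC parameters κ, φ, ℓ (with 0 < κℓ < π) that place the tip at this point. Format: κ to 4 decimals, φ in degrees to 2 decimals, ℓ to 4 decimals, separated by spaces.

0.4950 132.14 0.6798

ρ = √(x²+y²) = √(-0.076² + 0.084²) = 0.11328
φ = atan2(y, x) mod 360° = atan2(0.084, -0.076) = 132.1376°
|p|² = ρ² + z² = 0.11328² + 0.667² = 0.45772
κ = 2ρ / |p|² = 2×0.11328 / 0.45772 = 0.49497
θ = 2·atan2(ρ, z) = 2·atan2(0.11328, 0.667) = 0.33646 rad
ℓ = θ/κ = 0.33646/0.49497 = 0.67975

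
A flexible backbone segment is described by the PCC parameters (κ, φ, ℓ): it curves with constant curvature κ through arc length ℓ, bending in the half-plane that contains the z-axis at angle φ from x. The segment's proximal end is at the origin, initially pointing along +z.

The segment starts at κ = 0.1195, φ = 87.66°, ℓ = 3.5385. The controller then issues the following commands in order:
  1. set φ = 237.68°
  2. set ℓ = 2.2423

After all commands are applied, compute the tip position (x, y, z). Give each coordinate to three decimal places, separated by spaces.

-0.160 -0.252 2.216

initial: κ=0.1195, φ=87.66°, ℓ=3.5385
cmd 1: set φ=237.68° → (κ,φ,ℓ)=(0.1195,237.68°,3.5385) → tip=(-0.3941,-0.6229,3.4340)
cmd 2: set ℓ=2.2423 → (κ,φ,ℓ)=(0.1195,237.68°,2.2423) → tip=(-0.1597,-0.2524,2.2156)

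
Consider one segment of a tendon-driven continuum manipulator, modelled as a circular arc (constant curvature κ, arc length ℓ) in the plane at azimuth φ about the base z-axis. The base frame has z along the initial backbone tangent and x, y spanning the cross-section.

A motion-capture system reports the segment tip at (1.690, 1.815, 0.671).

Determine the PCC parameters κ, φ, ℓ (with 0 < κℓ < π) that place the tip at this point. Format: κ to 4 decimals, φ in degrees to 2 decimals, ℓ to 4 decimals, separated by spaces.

0.7514 47.04 3.4774

ρ = √(x²+y²) = √(1.690² + 1.815²) = 2.47998
φ = atan2(y, x) mod 360° = atan2(1.815, 1.690) = 47.0425°
|p|² = ρ² + z² = 2.47998² + 0.671² = 6.60057
κ = 2ρ / |p|² = 2×2.47998 / 6.60057 = 0.75145
θ = 2·atan2(ρ, z) = 2·atan2(2.47998, 0.671) = 2.61311 rad
ℓ = θ/κ = 2.61311/0.75145 = 3.47745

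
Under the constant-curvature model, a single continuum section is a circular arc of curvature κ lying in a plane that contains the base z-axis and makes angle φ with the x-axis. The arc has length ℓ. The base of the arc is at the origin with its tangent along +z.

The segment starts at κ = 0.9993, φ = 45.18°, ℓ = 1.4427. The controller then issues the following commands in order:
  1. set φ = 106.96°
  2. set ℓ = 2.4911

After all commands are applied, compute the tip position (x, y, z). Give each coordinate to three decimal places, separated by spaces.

-0.524 1.718 0.607

initial: κ=0.9993, φ=45.18°, ℓ=1.4427
cmd 1: set φ=106.96° → (κ,φ,ℓ)=(0.9993,106.96°,1.4427) → tip=(-0.2543,0.8339,0.9924)
cmd 2: set ℓ=2.4911 → (κ,φ,ℓ)=(0.9993,106.96°,2.4911) → tip=(-0.5239,1.7179,0.6074)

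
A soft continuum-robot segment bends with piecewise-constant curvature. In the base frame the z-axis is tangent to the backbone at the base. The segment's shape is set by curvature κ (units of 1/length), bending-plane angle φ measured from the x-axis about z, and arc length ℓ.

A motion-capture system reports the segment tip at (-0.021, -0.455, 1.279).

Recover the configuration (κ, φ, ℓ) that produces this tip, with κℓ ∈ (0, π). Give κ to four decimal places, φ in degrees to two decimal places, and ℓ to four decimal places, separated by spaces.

0.4942 267.36 1.3845

ρ = √(x²+y²) = √(-0.021² + -0.455²) = 0.45548
φ = atan2(y, x) mod 360° = atan2(-0.455, -0.021) = 267.3575°
|p|² = ρ² + z² = 0.45548² + 1.279² = 1.84331
κ = 2ρ / |p|² = 2×0.45548 / 1.84331 = 0.49420
θ = 2·atan2(ρ, z) = 2·atan2(0.45548, 1.279) = 0.68424 rad
ℓ = θ/κ = 0.68424/0.49420 = 1.38454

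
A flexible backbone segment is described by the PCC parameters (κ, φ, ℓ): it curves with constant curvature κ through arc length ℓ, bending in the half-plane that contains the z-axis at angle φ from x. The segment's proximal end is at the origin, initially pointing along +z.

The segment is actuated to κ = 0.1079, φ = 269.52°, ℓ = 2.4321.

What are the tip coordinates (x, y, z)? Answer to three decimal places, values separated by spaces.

-0.003 -0.317 2.404

θ = κ·ℓ = 0.1079 × 2.4321 = 0.26242 rad
ρ = (1 − cos θ)/κ = (1 − 0.96576)/0.1079 = 0.31729
z = sin θ / κ = 0.25942/0.1079 = 2.40428
x = ρ cos φ = 0.31729 × cos(269.52°) = -0.00266
y = ρ sin φ = 0.31729 × sin(269.52°) = -0.31728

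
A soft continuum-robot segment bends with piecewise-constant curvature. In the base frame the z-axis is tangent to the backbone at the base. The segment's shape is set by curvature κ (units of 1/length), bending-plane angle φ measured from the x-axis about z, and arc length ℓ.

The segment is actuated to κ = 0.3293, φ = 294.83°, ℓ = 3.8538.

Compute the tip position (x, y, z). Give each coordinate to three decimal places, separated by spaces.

θ = κ·ℓ = 0.3293 × 3.8538 = 1.26906 rad
ρ = (1 − cos θ)/κ = (1 − 0.29718)/0.3293 = 2.13428
z = sin θ / κ = 0.95482/0.3293 = 2.89955
x = ρ cos φ = 2.13428 × cos(294.83°) = 0.89624
y = ρ sin φ = 2.13428 × sin(294.83°) = -1.93698

0.896 -1.937 2.900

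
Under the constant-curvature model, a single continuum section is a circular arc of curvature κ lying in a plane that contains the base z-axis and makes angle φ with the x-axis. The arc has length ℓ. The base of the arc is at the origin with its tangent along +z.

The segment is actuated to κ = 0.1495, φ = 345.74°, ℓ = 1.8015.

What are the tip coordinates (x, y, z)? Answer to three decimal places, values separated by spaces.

θ = κ·ℓ = 0.1495 × 1.8015 = 0.26932 rad
ρ = (1 − cos θ)/κ = (1 − 0.96395)/0.1495 = 0.24113
z = sin θ / κ = 0.26608/0.1495 = 1.77980
x = ρ cos φ = 0.24113 × cos(345.74°) = 0.23370
y = ρ sin φ = 0.24113 × sin(345.74°) = -0.05940

0.234 -0.059 1.780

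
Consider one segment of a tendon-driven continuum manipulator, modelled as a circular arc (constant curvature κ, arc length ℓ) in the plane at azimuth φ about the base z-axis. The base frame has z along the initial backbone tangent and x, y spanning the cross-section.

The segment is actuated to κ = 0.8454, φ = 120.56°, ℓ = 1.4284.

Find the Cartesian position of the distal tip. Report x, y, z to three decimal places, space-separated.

-0.388 0.657 1.106

θ = κ·ℓ = 0.8454 × 1.4284 = 1.20757 rad
ρ = (1 − cos θ)/κ = (1 − 0.35529)/0.8454 = 0.76261
z = sin θ / κ = 0.93476/0.8454 = 1.10570
x = ρ cos φ = 0.76261 × cos(120.56°) = -0.38774
y = ρ sin φ = 0.76261 × sin(120.56°) = 0.65668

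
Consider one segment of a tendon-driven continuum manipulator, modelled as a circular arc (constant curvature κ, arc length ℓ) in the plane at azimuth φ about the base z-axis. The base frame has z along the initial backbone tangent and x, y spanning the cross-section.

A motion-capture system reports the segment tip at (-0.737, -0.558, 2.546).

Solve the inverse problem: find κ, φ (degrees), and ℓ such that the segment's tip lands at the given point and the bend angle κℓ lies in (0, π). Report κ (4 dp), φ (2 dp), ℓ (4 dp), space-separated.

ρ = √(x²+y²) = √(-0.737² + -0.558²) = 0.92441
φ = atan2(y, x) mod 360° = atan2(-0.558, -0.737) = 217.1302°
|p|² = ρ² + z² = 0.92441² + 2.546² = 7.33665
κ = 2ρ / |p|² = 2×0.92441 / 7.33665 = 0.25200
θ = 2·atan2(ρ, z) = 2·atan2(0.92441, 2.546) = 0.69656 rad
ℓ = θ/κ = 0.69656/0.25200 = 2.76417

0.2520 217.13 2.7642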